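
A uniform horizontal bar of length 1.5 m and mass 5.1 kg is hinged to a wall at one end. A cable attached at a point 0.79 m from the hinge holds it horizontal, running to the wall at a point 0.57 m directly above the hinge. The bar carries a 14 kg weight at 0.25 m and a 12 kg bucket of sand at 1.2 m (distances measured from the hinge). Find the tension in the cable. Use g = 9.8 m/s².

About the hinge:
Beam weight: 5.1 × 9.8 = 49.98 N down at 0.75 m → arm 0.75 m, τ = 49.98 × 0.75 = 37.48 N·m clockwise.
Weight: 14 × 9.8 = 137.2 N down at 0.25 m → arm 0.25 m, τ = 137.2 × 0.25 = 34.3 N·m clockwise.
Bucket of sand: 12 × 9.8 = 117.6 N down at 1.2 m → arm 1.2 m, τ = 117.6 × 1.2 = 141.1 N·m clockwise.
Total clockwise load moment = 212.9 N·m.
The cable tension T acts at 0.79 m; only its component perpendicular to the bar, T sinθ, produces torque. sinθ = h/√(h²+d²) = 0.57/√(0.57²+0.79²) = 0.5851.
For rotational equilibrium, T × 0.79 × 0.5851 = 212.9, so T = 212.9 / 0.4622 = 461 N.

T ≈ 461 N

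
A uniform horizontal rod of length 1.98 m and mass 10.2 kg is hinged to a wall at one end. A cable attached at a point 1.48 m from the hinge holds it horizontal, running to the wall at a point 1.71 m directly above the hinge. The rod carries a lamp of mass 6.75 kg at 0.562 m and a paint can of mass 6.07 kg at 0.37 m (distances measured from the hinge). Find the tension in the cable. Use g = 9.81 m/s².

About the hinge:
Beam weight: 10.2 × 9.81 = 100.1 N down at 0.99 m → arm 0.99 m, τ = 100.1 × 0.99 = 99.1 N·m clockwise.
Lamp: 6.75 × 9.81 = 66.22 N down at 0.562 m → arm 0.562 m, τ = 66.22 × 0.562 = 37.22 N·m clockwise.
Paint can: 6.07 × 9.81 = 59.55 N down at 0.37 m → arm 0.37 m, τ = 59.55 × 0.37 = 22.03 N·m clockwise.
Total clockwise load moment = 158.3 N·m.
The cable tension T acts at 1.48 m; only its component perpendicular to the rod, T sinθ, produces torque. sinθ = h/√(h²+d²) = 1.71/√(1.71²+1.48²) = 0.7561.
For rotational equilibrium, T × 1.48 × 0.7561 = 158.3, so T = 158.3 / 1.119 = 141 N.

T ≈ 141 N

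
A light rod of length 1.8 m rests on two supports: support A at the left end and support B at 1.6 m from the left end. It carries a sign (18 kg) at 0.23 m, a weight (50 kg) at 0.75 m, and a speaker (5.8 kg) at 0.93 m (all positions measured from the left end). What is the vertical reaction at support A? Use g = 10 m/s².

Choose support B as the axis so its reaction then has zero moment arm.
Sign: 18 × 10 = 180 N down at 0.23 m → arm 1.37 m, τ = 180 × 1.37 = 246.6 N·m counterclockwise.
Weight: 50 × 10 = 500 N down at 0.75 m → arm 0.85 m, τ = 500 × 0.85 = 425 N·m counterclockwise.
Speaker: 5.8 × 10 = 58 N down at 0.93 m → arm 0.67 m, τ = 58 × 0.67 = 38.86 N·m counterclockwise.
Net load moment about support B = 710.5 N·m counterclockwise.
Reaction R at support A is upward at 0 m, arm 1.6 m → moment R × 1.6 clockwise.
Setting net torque to zero: R × 1.6 = 710.5 → R = 444 N.

R_A ≈ 444 N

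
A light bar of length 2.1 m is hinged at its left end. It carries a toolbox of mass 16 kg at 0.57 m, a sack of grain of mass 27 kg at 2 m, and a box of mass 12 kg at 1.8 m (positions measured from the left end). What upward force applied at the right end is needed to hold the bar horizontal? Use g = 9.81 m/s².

F ≈ 396 N

About the left end:
Toolbox: 16 × 9.81 = 157 N down at 0.57 m → arm 0.57 m, τ = 157 × 0.57 = 89.49 N·m clockwise.
Sack of grain: 27 × 9.81 = 264.9 N down at 2 m → arm 2 m, τ = 264.9 × 2 = 529.8 N·m clockwise.
Box: 12 × 9.81 = 117.7 N down at 1.8 m → arm 1.8 m, τ = 117.7 × 1.8 = 211.9 N·m clockwise.
Net moment of the loads = 831.2 N·m clockwise.
The upward force F acts at the right end, arm 2.1 m, giving F × 2.1 counterclockwise.
Στ = 0 ⇒ F × 2.1 = 831.2 ⇒ F = 831.2 / 2.1 = 396 N.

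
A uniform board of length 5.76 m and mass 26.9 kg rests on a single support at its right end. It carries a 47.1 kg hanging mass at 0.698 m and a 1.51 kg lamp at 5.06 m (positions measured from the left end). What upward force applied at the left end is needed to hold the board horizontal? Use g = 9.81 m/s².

F ≈ 540 N

Take moments about the right end.
Beam weight: 26.9 × 9.81 = 263.9 N down at 2.88 m → arm 2.88 m, τ = 263.9 × 2.88 = 760 N·m counterclockwise.
Hanging mass: 47.1 × 9.81 = 462.1 N down at 0.698 m → arm 5.062 m, τ = 462.1 × 5.062 = 2339 N·m counterclockwise.
Lamp: 1.51 × 9.81 = 14.81 N down at 5.06 m → arm 0.7 m, τ = 14.81 × 0.7 = 10.37 N·m counterclockwise.
Net moment of the loads = 3109 N·m counterclockwise.
The upward force F acts at the left end, arm 5.76 m, giving F × 5.76 clockwise.
For rotational equilibrium, F × 5.76 = 3109, so F = 3109 / 5.76 = 540 N.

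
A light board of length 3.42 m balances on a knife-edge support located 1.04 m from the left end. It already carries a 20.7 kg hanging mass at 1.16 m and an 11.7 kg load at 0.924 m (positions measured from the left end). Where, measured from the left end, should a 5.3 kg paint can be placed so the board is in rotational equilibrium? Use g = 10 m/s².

x ≈ 0.827 m from the left end

Taking torques about the knife-edge support (at 1.04 m from the left end):
Hanging mass: 20.7 × 10 = 207 N down at 1.16 m → arm 0.12 m, τ = 207 × 0.12 = 24.84 N·m clockwise.
Load: 11.7 × 10 = 117 N down at 0.924 m → arm 0.116 m, τ = 117 × 0.116 = 13.57 N·m counterclockwise.
Net moment of existing loads = 11.27 N·m clockwise.
The paint can weighs 5.3 × 10 = 53 N and must supply an equal counterclockwise moment, so its lever arm about the knife-edge support is 11.27 / 53 = 0.213 m.
That puts it at 1.04 − 0.213 = 0.827 m from the left end.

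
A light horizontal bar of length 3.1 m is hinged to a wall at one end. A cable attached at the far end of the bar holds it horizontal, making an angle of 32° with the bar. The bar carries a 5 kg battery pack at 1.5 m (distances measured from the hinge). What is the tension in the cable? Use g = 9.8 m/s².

T ≈ 44.7 N

About the hinge:
Battery pack: 5 × 9.8 = 49 N down at 1.5 m → arm 1.5 m, τ = 49 × 1.5 = 73.5 N·m clockwise.
Total clockwise load moment = 73.5 N·m.
The cable tension T acts at 3.1 m; only its component perpendicular to the bar, T sinθ, produces torque. sin 32° = 0.5299.
Balancing moments: T × 3.1 × 0.5299 = 73.5, giving T = 73.5 / 1.643 = 44.7 N.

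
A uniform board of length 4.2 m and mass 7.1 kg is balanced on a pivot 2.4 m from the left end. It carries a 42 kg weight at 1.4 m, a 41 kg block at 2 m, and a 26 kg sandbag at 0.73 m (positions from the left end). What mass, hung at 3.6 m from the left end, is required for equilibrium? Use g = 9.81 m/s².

Take moments about the pivot (at 2.4 m from the left end).
Beam weight: 7.1 × 9.81 = 69.65 N down at 2.1 m → arm 0.3 m, τ = 69.65 × 0.3 = 20.89 N·m counterclockwise.
Weight: 42 × 9.81 = 412 N down at 1.4 m → arm 1 m, τ = 412 × 1 = 412 N·m counterclockwise.
Block: 41 × 9.81 = 402.2 N down at 2 m → arm 0.4 m, τ = 402.2 × 0.4 = 160.9 N·m counterclockwise.
Sandbag: 26 × 9.81 = 255.1 N down at 0.73 m → arm 1.67 m, τ = 255.1 × 1.67 = 426 N·m counterclockwise.
Net moment of known loads = 1020 N·m counterclockwise.
An unknown mass m at 3.6 m has arm 1.2 m; its moment is m·g·1.2 clockwise.
For rotational equilibrium, m × 9.81 × 1.2 = 1020, so m = 1020 / (9.81 × 1.2) = 86.6 kg.

m ≈ 86.6 kg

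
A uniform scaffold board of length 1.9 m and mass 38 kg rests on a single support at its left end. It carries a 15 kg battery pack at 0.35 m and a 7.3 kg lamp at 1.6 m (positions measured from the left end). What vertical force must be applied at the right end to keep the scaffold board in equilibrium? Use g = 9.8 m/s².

Sum moments about the left end (the unknown pivot reaction has zero arm there).
Beam weight: 38 × 9.8 = 372.4 N down at 0.95 m → arm 0.95 m, τ = 372.4 × 0.95 = 353.8 N·m clockwise.
Battery pack: 15 × 9.8 = 147 N down at 0.35 m → arm 0.35 m, τ = 147 × 0.35 = 51.45 N·m clockwise.
Lamp: 7.3 × 9.8 = 71.54 N down at 1.6 m → arm 1.6 m, τ = 71.54 × 1.6 = 114.5 N·m clockwise.
Net moment of the loads = 519.8 N·m clockwise.
The upward force F acts at the right end, arm 1.9 m, giving F × 1.9 counterclockwise.
For rotational equilibrium, F × 1.9 = 519.8, so F = 519.8 / 1.9 = 274 N.

F ≈ 274 N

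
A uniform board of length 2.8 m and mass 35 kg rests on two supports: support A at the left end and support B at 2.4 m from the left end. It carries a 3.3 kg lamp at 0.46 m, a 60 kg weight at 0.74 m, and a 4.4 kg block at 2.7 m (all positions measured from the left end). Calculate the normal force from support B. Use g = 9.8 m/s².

Sum moments about support A (its reaction then has zero moment arm).
Beam weight: 35 × 9.8 = 343 N down at 1.4 m → arm 1.4 m, τ = 343 × 1.4 = 480.2 N·m clockwise.
Lamp: 3.3 × 9.8 = 32.34 N down at 0.46 m → arm 0.46 m, τ = 32.34 × 0.46 = 14.88 N·m clockwise.
Weight: 60 × 9.8 = 588 N down at 0.74 m → arm 0.74 m, τ = 588 × 0.74 = 435.1 N·m clockwise.
Block: 4.4 × 9.8 = 43.12 N down at 2.7 m → arm 2.7 m, τ = 43.12 × 2.7 = 116.4 N·m clockwise.
Net load moment about support A = 1047 N·m clockwise.
Reaction R at support B is upward at 2.4 m, arm 2.4 m → moment R × 2.4 counterclockwise.
Setting net torque to zero: R × 2.4 = 1047 → R = 436 N.

R_B ≈ 436 N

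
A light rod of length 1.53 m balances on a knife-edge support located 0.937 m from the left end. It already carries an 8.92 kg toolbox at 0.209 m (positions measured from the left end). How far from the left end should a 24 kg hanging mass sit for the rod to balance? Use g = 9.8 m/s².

About the knife-edge support (at 0.937 m from the left end):
Toolbox: 8.92 × 9.8 = 87.42 N down at 0.209 m → arm 0.728 m, τ = 87.42 × 0.728 = 63.64 N·m counterclockwise.
Net moment of existing loads = 63.64 N·m counterclockwise.
The hanging mass weighs 24 × 9.8 = 235.2 N and must supply an equal clockwise moment, so its lever arm about the knife-edge support is 63.64 / 235.2 = 0.271 m.
That puts it at 0.937 + 0.271 = 1.21 m from the left end.

x ≈ 1.21 m from the left end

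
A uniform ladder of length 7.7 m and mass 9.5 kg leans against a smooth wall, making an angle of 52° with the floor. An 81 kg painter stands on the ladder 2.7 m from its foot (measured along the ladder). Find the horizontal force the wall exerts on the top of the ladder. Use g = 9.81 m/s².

N_wall ≈ 254 N

Take moments about the foot of the ladder.
Ladder weight 9.5×9.81 = 93.2 N acts at 3.85 m along the ladder; its horizontal arm is 3.85·cos52° = 2.37 m → τ = 220.9 N·m clockwise.
Painter: 81×9.81 = 794.6 N at 2.7 m → arm 1.662 m → τ = 1321 N·m clockwise.
Wall normal N acts horizontally at the top; its moment arm is the height L sinθ = 7.7·sin52° = 6.068 m, counterclockwise.
Στ = 0 ⇒ N × 6.068 = 1542 ⇒ N = 254 N.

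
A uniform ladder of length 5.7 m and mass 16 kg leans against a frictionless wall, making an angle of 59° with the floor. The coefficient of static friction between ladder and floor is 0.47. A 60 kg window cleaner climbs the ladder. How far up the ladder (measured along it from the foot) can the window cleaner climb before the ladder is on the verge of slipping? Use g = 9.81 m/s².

About the foot of the ladder:
Ladder weight 16×9.81 = 157 N acts at 2.85 m along the ladder; its horizontal arm is 2.85·cos59° = 1.468 m → τ = 230.5 N·m clockwise.
Window cleaner weight 60×9.81 = 588.6 N at distance d → arm d·cos59° → τ = 588.6·d·0.515 clockwise.
Wall normal N at the top has arm L sinθ = 4.886 m counterclockwise, so Στ = 0 gives N·4.886 = 230.5 + 303.1·d.
ΣFy = 0 ⇒ N_floor = 745.6 N, so the maximum friction is μ_s·N_floor = 0.47×745.6 = 350.4 N. ΣFx = 0 ⇒ N_wall = f, so at the slipping point N = 350.4 N.
Substituting: 350.4×4.886 = 230.5 + 303.1·d ⇒ d = (1712 − 230.5) / 303.1 = 4.89 m.

d ≈ 4.89 m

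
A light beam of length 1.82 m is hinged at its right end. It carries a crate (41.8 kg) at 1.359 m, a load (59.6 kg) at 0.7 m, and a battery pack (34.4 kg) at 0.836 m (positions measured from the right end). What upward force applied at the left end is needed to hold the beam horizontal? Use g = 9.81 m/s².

F ≈ 686 N

Taking torques about the right end:
Crate: 41.8 × 9.81 = 410.1 N down at 1.359 m → arm 1.359 m, τ = 410.1 × 1.359 = 557.3 N·m counterclockwise.
Load: 59.6 × 9.81 = 584.7 N down at 0.7 m → arm 0.7 m, τ = 584.7 × 0.7 = 409.3 N·m counterclockwise.
Battery pack: 34.4 × 9.81 = 337.5 N down at 0.836 m → arm 0.836 m, τ = 337.5 × 0.836 = 282.1 N·m counterclockwise.
Net moment of the loads = 1249 N·m counterclockwise.
The upward force F acts at the left end, arm 1.82 m, giving F × 1.82 clockwise.
Στ = 0 ⇒ F × 1.82 = 1249 ⇒ F = 1249 / 1.82 = 686 N.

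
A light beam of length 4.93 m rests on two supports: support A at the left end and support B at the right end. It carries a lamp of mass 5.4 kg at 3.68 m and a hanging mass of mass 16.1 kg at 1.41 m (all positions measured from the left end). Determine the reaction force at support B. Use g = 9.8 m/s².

Sum moments about support A (its reaction then has zero moment arm).
Lamp: 5.4 × 9.8 = 52.92 N down at 3.68 m → arm 3.68 m, τ = 52.92 × 3.68 = 194.7 N·m clockwise.
Hanging mass: 16.1 × 9.8 = 157.8 N down at 1.41 m → arm 1.41 m, τ = 157.8 × 1.41 = 222.5 N·m clockwise.
Net load moment about support A = 417.2 N·m clockwise.
Reaction R at support B is upward at 4.93 m, arm 4.93 m → moment R × 4.93 counterclockwise.
Balancing moments: R × 4.93 = 417.2, giving R = 84.6 N.

R_B ≈ 84.6 N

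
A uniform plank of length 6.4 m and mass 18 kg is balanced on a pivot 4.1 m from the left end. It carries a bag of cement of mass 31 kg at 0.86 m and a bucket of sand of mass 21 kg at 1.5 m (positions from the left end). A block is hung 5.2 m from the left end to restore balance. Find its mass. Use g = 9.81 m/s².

m ≈ 156 kg

Choose the pivot (at 4.1 m from the left end) as the axis so the support reaction has zero arm there.
Beam weight: 18 × 9.81 = 176.6 N down at 3.2 m → arm 0.9 m, τ = 176.6 × 0.9 = 158.9 N·m counterclockwise.
Bag of cement: 31 × 9.81 = 304.1 N down at 0.86 m → arm 3.24 m, τ = 304.1 × 3.24 = 985.3 N·m counterclockwise.
Bucket of sand: 21 × 9.81 = 206 N down at 1.5 m → arm 2.6 m, τ = 206 × 2.6 = 535.6 N·m counterclockwise.
Net moment of known loads = 1680 N·m counterclockwise.
An unknown mass m at 5.2 m has arm 1.1 m; its moment is m·g·1.1 clockwise.
Setting net torque to zero: m × 9.81 × 1.1 = 1680 → m = 1680 / (9.81 × 1.1) = 156 kg.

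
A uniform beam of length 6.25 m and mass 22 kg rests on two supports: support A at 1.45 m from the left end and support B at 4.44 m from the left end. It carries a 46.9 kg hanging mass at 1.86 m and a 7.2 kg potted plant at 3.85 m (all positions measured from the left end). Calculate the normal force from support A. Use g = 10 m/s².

About support B:
Beam weight: 22 × 10 = 220 N down at 3.125 m → arm 1.315 m, τ = 220 × 1.315 = 289.3 N·m counterclockwise.
Hanging mass: 46.9 × 10 = 469 N down at 1.86 m → arm 2.58 m, τ = 469 × 2.58 = 1210 N·m counterclockwise.
Potted plant: 7.2 × 10 = 72 N down at 3.85 m → arm 0.59 m, τ = 72 × 0.59 = 42.48 N·m counterclockwise.
Net load moment about support B = 1542 N·m counterclockwise.
Reaction R at support A is upward at 1.45 m, arm 2.99 m → moment R × 2.99 clockwise.
Setting net torque to zero: R × 2.99 = 1542 → R = 516 N.

R_A ≈ 516 N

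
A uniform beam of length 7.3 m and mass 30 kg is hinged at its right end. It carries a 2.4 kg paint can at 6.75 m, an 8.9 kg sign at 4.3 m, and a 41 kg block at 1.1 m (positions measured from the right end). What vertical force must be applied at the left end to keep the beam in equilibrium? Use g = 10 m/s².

Choose the right end as the axis so the unknown pivot reaction has zero arm there.
Beam weight: 30 × 10 = 300 N down at 3.65 m → arm 3.65 m, τ = 300 × 3.65 = 1095 N·m counterclockwise.
Paint can: 2.4 × 10 = 24 N down at 6.75 m → arm 6.75 m, τ = 24 × 6.75 = 162 N·m counterclockwise.
Sign: 8.9 × 10 = 89 N down at 4.3 m → arm 4.3 m, τ = 89 × 4.3 = 382.7 N·m counterclockwise.
Block: 41 × 10 = 410 N down at 1.1 m → arm 1.1 m, τ = 410 × 1.1 = 451 N·m counterclockwise.
Net moment of the loads = 2091 N·m counterclockwise.
The upward force F acts at the left end, arm 7.3 m, giving F × 7.3 clockwise.
Balancing moments: F × 7.3 = 2091, giving F = 2091 / 7.3 = 286 N.

F ≈ 286 N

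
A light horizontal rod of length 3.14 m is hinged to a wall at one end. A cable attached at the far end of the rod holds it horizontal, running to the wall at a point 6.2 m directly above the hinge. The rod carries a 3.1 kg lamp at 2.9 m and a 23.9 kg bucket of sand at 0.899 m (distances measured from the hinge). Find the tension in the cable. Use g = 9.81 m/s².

Choose the hinge as the axis so the unknown hinge reaction has zero arm there.
Lamp: 3.1 × 9.81 = 30.41 N down at 2.9 m → arm 2.9 m, τ = 30.41 × 2.9 = 88.19 N·m clockwise.
Bucket of sand: 23.9 × 9.81 = 234.5 N down at 0.899 m → arm 0.899 m, τ = 234.5 × 0.899 = 210.8 N·m clockwise.
Total clockwise load moment = 299 N·m.
The cable tension T acts at 3.14 m; only its component perpendicular to the rod, T sinθ, produces torque. sinθ = h/√(h²+d²) = 6.2/√(6.2²+3.14²) = 0.8921.
Setting net torque to zero: T × 3.14 × 0.8921 = 299 → T = 299 / 2.801 = 107 N.

T ≈ 107 N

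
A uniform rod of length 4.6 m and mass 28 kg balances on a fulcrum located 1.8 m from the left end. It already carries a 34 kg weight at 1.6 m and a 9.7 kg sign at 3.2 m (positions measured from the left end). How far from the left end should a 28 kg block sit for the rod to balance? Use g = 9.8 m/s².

x ≈ 1.06 m from the left end

Take moments about the fulcrum (at 1.8 m from the left end).
Beam weight: 28 × 9.8 = 274.4 N down at 2.3 m → arm 0.5 m, τ = 274.4 × 0.5 = 137.2 N·m clockwise.
Weight: 34 × 9.8 = 333.2 N down at 1.6 m → arm 0.2 m, τ = 333.2 × 0.2 = 66.64 N·m counterclockwise.
Sign: 9.7 × 9.8 = 95.06 N down at 3.2 m → arm 1.4 m, τ = 95.06 × 1.4 = 133.1 N·m clockwise.
Net moment of existing loads = 203.7 N·m clockwise.
The block weighs 28 × 9.8 = 274.4 N and must supply an equal counterclockwise moment, so its lever arm about the fulcrum is 203.7 / 274.4 = 0.742 m.
That puts it at 1.8 − 0.742 = 1.06 m from the left end.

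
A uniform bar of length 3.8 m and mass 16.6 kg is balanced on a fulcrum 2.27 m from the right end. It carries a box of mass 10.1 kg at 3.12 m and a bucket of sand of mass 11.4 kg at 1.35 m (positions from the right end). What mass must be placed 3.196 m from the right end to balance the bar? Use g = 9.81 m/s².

Taking torques about the fulcrum (at 2.27 m from the right end):
Beam weight: 16.6 × 9.81 = 162.8 N down at 1.9 m → arm 0.37 m, τ = 162.8 × 0.37 = 60.24 N·m clockwise.
Box: 10.1 × 9.81 = 99.08 N down at 3.12 m → arm 0.85 m, τ = 99.08 × 0.85 = 84.22 N·m counterclockwise.
Bucket of sand: 11.4 × 9.81 = 111.8 N down at 1.35 m → arm 0.92 m, τ = 111.8 × 0.92 = 102.9 N·m clockwise.
Net moment of known loads = 78.92 N·m clockwise.
An unknown mass m at 3.196 m has arm 0.926 m; its moment is m·g·0.926 counterclockwise.
For rotational equilibrium, m × 9.81 × 0.926 = 78.92, so m = 78.92 / (9.81 × 0.926) = 8.69 kg.

m ≈ 8.69 kg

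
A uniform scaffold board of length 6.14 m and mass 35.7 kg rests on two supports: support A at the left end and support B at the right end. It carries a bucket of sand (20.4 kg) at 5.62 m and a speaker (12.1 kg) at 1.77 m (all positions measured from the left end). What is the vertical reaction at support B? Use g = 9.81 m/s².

R_B ≈ 393 N

Choose support A as the axis so its reaction then has zero moment arm.
Beam weight: 35.7 × 9.81 = 350.2 N down at 3.07 m → arm 3.07 m, τ = 350.2 × 3.07 = 1075 N·m clockwise.
Bucket of sand: 20.4 × 9.81 = 200.1 N down at 5.62 m → arm 5.62 m, τ = 200.1 × 5.62 = 1125 N·m clockwise.
Speaker: 12.1 × 9.81 = 118.7 N down at 1.77 m → arm 1.77 m, τ = 118.7 × 1.77 = 210.1 N·m clockwise.
Net load moment about support A = 2410 N·m clockwise.
Reaction R at support B is upward at 6.14 m, arm 6.14 m → moment R × 6.14 counterclockwise.
Setting net torque to zero: R × 6.14 = 2410 → R = 393 N.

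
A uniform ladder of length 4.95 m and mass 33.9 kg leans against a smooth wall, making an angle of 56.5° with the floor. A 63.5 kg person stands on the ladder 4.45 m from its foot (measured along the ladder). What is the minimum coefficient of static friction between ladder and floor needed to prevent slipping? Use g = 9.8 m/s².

Take moments about the foot of the ladder.
Ladder weight 33.9×9.8 = 332.2 N acts at 2.475 m along the ladder; its horizontal arm is 2.475·cos56.5° = 1.366 m → τ = 453.8 N·m clockwise.
Person: 63.5×9.8 = 622.3 N at 4.45 m → arm 2.456 m → τ = 1528 N·m clockwise.
Wall normal N acts horizontally at the top; its moment arm is the height L sinθ = 4.95·sin56.5° = 4.128 m, counterclockwise.
Στ = 0 ⇒ N × 4.128 = 1982 ⇒ N = 480.1 N.
ΣFx = 0 ⇒ f = N_wall = 480.1 N. ΣFy = 0 ⇒ N_floor = 954.5 N.
μ_min = f / N_floor = 480.1 / 954.5 = 0.503.

μ_min ≈ 0.503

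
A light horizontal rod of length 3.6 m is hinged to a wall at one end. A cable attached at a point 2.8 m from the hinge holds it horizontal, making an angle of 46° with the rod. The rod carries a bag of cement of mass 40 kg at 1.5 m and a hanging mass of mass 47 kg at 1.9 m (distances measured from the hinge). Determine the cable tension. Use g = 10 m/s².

Taking torques about the hinge:
Bag of cement: 40 × 10 = 400 N down at 1.5 m → arm 1.5 m, τ = 400 × 1.5 = 600 N·m clockwise.
Hanging mass: 47 × 10 = 470 N down at 1.9 m → arm 1.9 m, τ = 470 × 1.9 = 893 N·m clockwise.
Total clockwise load moment = 1493 N·m.
The cable tension T acts at 2.8 m; only its component perpendicular to the rod, T sinθ, produces torque. sin 46° = 0.7193.
Balancing moments: T × 2.8 × 0.7193 = 1493, giving T = 1493 / 2.014 = 741 N.

T ≈ 741 N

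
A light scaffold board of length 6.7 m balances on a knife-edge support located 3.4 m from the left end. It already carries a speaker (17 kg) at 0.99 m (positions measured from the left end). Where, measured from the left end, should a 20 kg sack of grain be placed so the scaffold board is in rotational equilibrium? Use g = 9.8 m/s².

About the knife-edge support (at 3.4 m from the left end):
Speaker: 17 × 9.8 = 166.6 N down at 0.99 m → arm 2.41 m, τ = 166.6 × 2.41 = 401.5 N·m counterclockwise.
Net moment of existing loads = 401.5 N·m counterclockwise.
The sack of grain weighs 20 × 9.8 = 196 N and must supply an equal clockwise moment, so its lever arm about the knife-edge support is 401.5 / 196 = 2.05 m.
That puts it at 3.4 + 2.05 = 5.45 m from the left end.

x ≈ 5.45 m from the left end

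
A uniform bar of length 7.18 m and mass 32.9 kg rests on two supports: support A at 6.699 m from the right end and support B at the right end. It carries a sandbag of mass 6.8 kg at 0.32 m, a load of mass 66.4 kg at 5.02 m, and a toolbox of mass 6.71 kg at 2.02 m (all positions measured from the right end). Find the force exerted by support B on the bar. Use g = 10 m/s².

Sum moments about support A (its reaction then has zero moment arm).
Beam weight: 32.9 × 10 = 329 N down at 3.59 m → arm 3.109 m, τ = 329 × 3.109 = 1023 N·m clockwise.
Sandbag: 6.8 × 10 = 68 N down at 0.32 m → arm 6.379 m, τ = 68 × 6.379 = 433.8 N·m clockwise.
Load: 66.4 × 10 = 664 N down at 5.02 m → arm 1.679 m, τ = 664 × 1.679 = 1115 N·m clockwise.
Toolbox: 6.71 × 10 = 67.1 N down at 2.02 m → arm 4.679 m, τ = 67.1 × 4.679 = 314 N·m clockwise.
Net load moment about support A = 2886 N·m clockwise.
Reaction R at support B is upward at 0 m, arm 6.699 m → moment R × 6.699 counterclockwise.
Στ = 0 ⇒ R × 6.699 = 2886 ⇒ R = 431 N.

R_B ≈ 431 N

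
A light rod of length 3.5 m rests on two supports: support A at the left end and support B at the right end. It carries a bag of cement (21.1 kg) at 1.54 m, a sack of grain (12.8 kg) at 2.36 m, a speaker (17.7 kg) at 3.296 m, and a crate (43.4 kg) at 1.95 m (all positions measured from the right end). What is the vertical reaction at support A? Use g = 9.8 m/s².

R_A ≈ 576 N

About support B:
Bag of cement: 21.1 × 9.8 = 206.8 N down at 1.54 m → arm 1.54 m, τ = 206.8 × 1.54 = 318.5 N·m counterclockwise.
Sack of grain: 12.8 × 9.8 = 125.4 N down at 2.36 m → arm 2.36 m, τ = 125.4 × 2.36 = 295.9 N·m counterclockwise.
Speaker: 17.7 × 9.8 = 173.5 N down at 3.296 m → arm 3.296 m, τ = 173.5 × 3.296 = 571.9 N·m counterclockwise.
Crate: 43.4 × 9.8 = 425.3 N down at 1.95 m → arm 1.95 m, τ = 425.3 × 1.95 = 829.3 N·m counterclockwise.
Net load moment about support B = 2016 N·m counterclockwise.
Reaction R at support A is upward at 3.5 m, arm 3.5 m → moment R × 3.5 clockwise.
Στ = 0 ⇒ R × 3.5 = 2016 ⇒ R = 576 N.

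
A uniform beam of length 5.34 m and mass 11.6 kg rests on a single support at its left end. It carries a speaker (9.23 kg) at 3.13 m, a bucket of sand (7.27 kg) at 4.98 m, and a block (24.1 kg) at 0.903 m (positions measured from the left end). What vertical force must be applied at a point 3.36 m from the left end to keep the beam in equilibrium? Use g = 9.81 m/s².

F ≈ 344 N

About the left end:
Beam weight: 11.6 × 9.81 = 113.8 N down at 2.67 m → arm 2.67 m, τ = 113.8 × 2.67 = 303.8 N·m clockwise.
Speaker: 9.23 × 9.81 = 90.55 N down at 3.13 m → arm 3.13 m, τ = 90.55 × 3.13 = 283.4 N·m clockwise.
Bucket of sand: 7.27 × 9.81 = 71.32 N down at 4.98 m → arm 4.98 m, τ = 71.32 × 4.98 = 355.2 N·m clockwise.
Block: 24.1 × 9.81 = 236.4 N down at 0.903 m → arm 0.903 m, τ = 236.4 × 0.903 = 213.5 N·m clockwise.
Net moment of the loads = 1156 N·m clockwise.
The upward force F acts at a point 3.36 m from the left end, arm 3.36 m, giving F × 3.36 counterclockwise.
Balancing moments: F × 3.36 = 1156, giving F = 1156 / 3.36 = 344 N.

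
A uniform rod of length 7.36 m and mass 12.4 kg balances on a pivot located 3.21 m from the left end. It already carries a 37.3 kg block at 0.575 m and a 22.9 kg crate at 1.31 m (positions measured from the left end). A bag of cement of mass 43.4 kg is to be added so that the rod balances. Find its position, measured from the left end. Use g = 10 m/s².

Taking torques about the pivot (at 3.21 m from the left end):
Beam weight: 12.4 × 10 = 124 N down at 3.68 m → arm 0.47 m, τ = 124 × 0.47 = 58.28 N·m clockwise.
Block: 37.3 × 10 = 373 N down at 0.575 m → arm 2.635 m, τ = 373 × 2.635 = 982.9 N·m counterclockwise.
Crate: 22.9 × 10 = 229 N down at 1.31 m → arm 1.9 m, τ = 229 × 1.9 = 435.1 N·m counterclockwise.
Net moment of existing loads = 1360 N·m counterclockwise.
The bag of cement weighs 43.4 × 10 = 434 N and must supply an equal clockwise moment, so its lever arm about the pivot is 1360 / 434 = 3.13 m.
That puts it at 3.21 + 3.13 = 6.34 m from the left end.

x ≈ 6.34 m from the left end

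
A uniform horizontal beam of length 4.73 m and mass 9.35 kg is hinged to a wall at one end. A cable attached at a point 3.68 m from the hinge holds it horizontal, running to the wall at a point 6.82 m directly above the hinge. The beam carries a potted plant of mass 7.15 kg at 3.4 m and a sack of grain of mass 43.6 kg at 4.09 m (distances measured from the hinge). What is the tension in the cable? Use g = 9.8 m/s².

Take moments about the hinge.
Beam weight: 9.35 × 9.8 = 91.63 N down at 2.365 m → arm 2.365 m, τ = 91.63 × 2.365 = 216.7 N·m clockwise.
Potted plant: 7.15 × 9.8 = 70.07 N down at 3.4 m → arm 3.4 m, τ = 70.07 × 3.4 = 238.2 N·m clockwise.
Sack of grain: 43.6 × 9.8 = 427.3 N down at 4.09 m → arm 4.09 m, τ = 427.3 × 4.09 = 1748 N·m clockwise.
Total clockwise load moment = 2203 N·m.
The cable tension T acts at 3.68 m; only its component perpendicular to the beam, T sinθ, produces torque. sinθ = h/√(h²+d²) = 6.82/√(6.82²+3.68²) = 0.8801.
Στ = 0 ⇒ T × 3.68 × 0.8801 = 2203 ⇒ T = 2203 / 3.239 = 680 N.

T ≈ 680 N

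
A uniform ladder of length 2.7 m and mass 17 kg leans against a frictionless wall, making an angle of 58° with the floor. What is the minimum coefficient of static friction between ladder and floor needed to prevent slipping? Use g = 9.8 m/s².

μ_min ≈ 0.312

Taking torques about the foot of the ladder:
Ladder weight 17×9.8 = 166.6 N acts at 1.35 m along the ladder; its horizontal arm is 1.35·cos58° = 0.7154 m → τ = 119.2 N·m clockwise.
Wall normal N acts horizontally at the top; its moment arm is the height L sinθ = 2.7·sin58° = 2.29 m, counterclockwise.
Στ = 0 ⇒ N × 2.29 = 119.2 ⇒ N = 52.05 N.
ΣFx = 0 ⇒ f = N_wall = 52.05 N. ΣFy = 0 ⇒ N_floor = 166.6 N.
μ_min = f / N_floor = 52.05 / 166.6 = 0.312.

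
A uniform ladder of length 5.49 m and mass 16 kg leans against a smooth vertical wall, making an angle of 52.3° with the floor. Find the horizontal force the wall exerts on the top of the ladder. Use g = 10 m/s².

Choose the foot of the ladder as the axis so the floor normal and friction both act there and drop out.
Ladder weight 16×10 = 160 N acts at 2.745 m along the ladder; its horizontal arm is 2.745·cos52.3° = 1.679 m → τ = 268.6 N·m clockwise.
Wall normal N acts horizontally at the top; its moment arm is the height L sinθ = 5.49·sin52.3° = 4.344 m, counterclockwise.
For rotational equilibrium, N × 4.344 = 268.6, so N = 61.8 N.

N_wall ≈ 61.8 N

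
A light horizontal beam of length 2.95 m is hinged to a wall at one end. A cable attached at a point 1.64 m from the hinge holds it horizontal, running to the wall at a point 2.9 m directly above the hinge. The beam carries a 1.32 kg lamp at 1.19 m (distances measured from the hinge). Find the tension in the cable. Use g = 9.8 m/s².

About the hinge:
Lamp: 1.32 × 9.8 = 12.94 N down at 1.19 m → arm 1.19 m, τ = 12.94 × 1.19 = 15.4 N·m clockwise.
Total clockwise load moment = 15.4 N·m.
The cable tension T acts at 1.64 m; only its component perpendicular to the beam, T sinθ, produces torque. sinθ = h/√(h²+d²) = 2.9/√(2.9²+1.64²) = 0.8705.
For rotational equilibrium, T × 1.64 × 0.8705 = 15.4, so T = 15.4 / 1.428 = 10.8 N.

T ≈ 10.8 N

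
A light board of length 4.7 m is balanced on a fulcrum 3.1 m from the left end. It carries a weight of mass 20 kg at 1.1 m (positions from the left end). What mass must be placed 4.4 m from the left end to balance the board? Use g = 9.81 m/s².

About the fulcrum (at 3.1 m from the left end):
Weight: 20 × 9.81 = 196.2 N down at 1.1 m → arm 2 m, τ = 196.2 × 2 = 392.4 N·m counterclockwise.
Net moment of known loads = 392.4 N·m counterclockwise.
An unknown mass m at 4.4 m has arm 1.3 m; its moment is m·g·1.3 clockwise.
Balancing moments: m × 9.81 × 1.3 = 392.4, giving m = 392.4 / (9.81 × 1.3) = 30.8 kg.

m ≈ 30.8 kg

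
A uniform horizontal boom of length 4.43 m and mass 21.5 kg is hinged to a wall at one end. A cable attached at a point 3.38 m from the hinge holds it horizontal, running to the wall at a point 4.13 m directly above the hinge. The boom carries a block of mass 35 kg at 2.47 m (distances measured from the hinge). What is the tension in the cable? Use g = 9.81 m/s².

T ≈ 503 N

About the hinge:
Beam weight: 21.5 × 9.81 = 210.9 N down at 2.215 m → arm 2.215 m, τ = 210.9 × 2.215 = 467.1 N·m clockwise.
Block: 35 × 9.81 = 343.4 N down at 2.47 m → arm 2.47 m, τ = 343.4 × 2.47 = 848.2 N·m clockwise.
Total clockwise load moment = 1315 N·m.
The cable tension T acts at 3.38 m; only its component perpendicular to the boom, T sinθ, produces torque. sinθ = h/√(h²+d²) = 4.13/√(4.13²+3.38²) = 0.7739.
Balancing moments: T × 3.38 × 0.7739 = 1315, giving T = 1315 / 2.616 = 503 N.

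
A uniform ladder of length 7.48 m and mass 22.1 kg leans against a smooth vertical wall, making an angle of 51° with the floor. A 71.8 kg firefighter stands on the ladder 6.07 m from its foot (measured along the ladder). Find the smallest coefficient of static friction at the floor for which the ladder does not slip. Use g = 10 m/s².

Taking torques about the foot of the ladder:
Ladder weight 22.1×10 = 221 N acts at 3.74 m along the ladder; its horizontal arm is 3.74·cos51° = 2.354 m → τ = 520.2 N·m clockwise.
Firefighter: 71.8×10 = 718 N at 6.07 m → arm 3.82 m → τ = 2743 N·m clockwise.
Wall normal N acts horizontally at the top; its moment arm is the height L sinθ = 7.48·sin51° = 5.813 m, counterclockwise.
Balancing moments: N × 5.813 = 3263, giving N = 561.3 N.
ΣFx = 0 ⇒ f = N_wall = 561.3 N. ΣFy = 0 ⇒ N_floor = 939 N.
μ_min = f / N_floor = 561.3 / 939 = 0.598.

μ_min ≈ 0.598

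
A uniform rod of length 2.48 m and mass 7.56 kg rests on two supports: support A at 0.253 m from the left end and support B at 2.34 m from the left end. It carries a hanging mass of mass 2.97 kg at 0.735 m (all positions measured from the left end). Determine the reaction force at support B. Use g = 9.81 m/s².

R_B ≈ 41.8 N

Take moments about support A.
Beam weight: 7.56 × 9.81 = 74.16 N down at 1.24 m → arm 0.987 m, τ = 74.16 × 0.987 = 73.2 N·m clockwise.
Hanging mass: 2.97 × 9.81 = 29.14 N down at 0.735 m → arm 0.482 m, τ = 29.14 × 0.482 = 14.05 N·m clockwise.
Net load moment about support A = 87.25 N·m clockwise.
Reaction R at support B is upward at 2.34 m, arm 2.087 m → moment R × 2.087 counterclockwise.
Balancing moments: R × 2.087 = 87.25, giving R = 41.8 N.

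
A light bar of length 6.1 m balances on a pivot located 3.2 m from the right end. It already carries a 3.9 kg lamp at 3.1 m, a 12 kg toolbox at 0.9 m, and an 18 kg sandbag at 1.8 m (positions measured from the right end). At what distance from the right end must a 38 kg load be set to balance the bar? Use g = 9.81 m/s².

x ≈ 4.6 m from the right end

About the pivot (at 3.2 m from the right end):
Lamp: 3.9 × 9.81 = 38.26 N down at 3.1 m → arm 0.1 m, τ = 38.26 × 0.1 = 3.826 N·m clockwise.
Toolbox: 12 × 9.81 = 117.7 N down at 0.9 m → arm 2.3 m, τ = 117.7 × 2.3 = 270.7 N·m clockwise.
Sandbag: 18 × 9.81 = 176.6 N down at 1.8 m → arm 1.4 m, τ = 176.6 × 1.4 = 247.2 N·m clockwise.
Net moment of existing loads = 521.7 N·m clockwise.
The load weighs 38 × 9.81 = 372.8 N and must supply an equal counterclockwise moment, so its lever arm about the pivot is 521.7 / 372.8 = 1.4 m.
That puts it at 3.2 + 1.4 = 4.6 m from the right end.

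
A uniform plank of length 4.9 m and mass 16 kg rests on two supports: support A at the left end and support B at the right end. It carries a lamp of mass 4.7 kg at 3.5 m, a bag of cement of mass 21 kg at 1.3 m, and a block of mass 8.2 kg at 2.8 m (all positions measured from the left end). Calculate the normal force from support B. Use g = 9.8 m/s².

Sum moments about support A (its reaction then has zero moment arm).
Beam weight: 16 × 9.8 = 156.8 N down at 2.45 m → arm 2.45 m, τ = 156.8 × 2.45 = 384.2 N·m clockwise.
Lamp: 4.7 × 9.8 = 46.06 N down at 3.5 m → arm 3.5 m, τ = 46.06 × 3.5 = 161.2 N·m clockwise.
Bag of cement: 21 × 9.8 = 205.8 N down at 1.3 m → arm 1.3 m, τ = 205.8 × 1.3 = 267.5 N·m clockwise.
Block: 8.2 × 9.8 = 80.36 N down at 2.8 m → arm 2.8 m, τ = 80.36 × 2.8 = 225 N·m clockwise.
Net load moment about support A = 1038 N·m clockwise.
Reaction R at support B is upward at 4.9 m, arm 4.9 m → moment R × 4.9 counterclockwise.
Balancing moments: R × 4.9 = 1038, giving R = 212 N.

R_B ≈ 212 N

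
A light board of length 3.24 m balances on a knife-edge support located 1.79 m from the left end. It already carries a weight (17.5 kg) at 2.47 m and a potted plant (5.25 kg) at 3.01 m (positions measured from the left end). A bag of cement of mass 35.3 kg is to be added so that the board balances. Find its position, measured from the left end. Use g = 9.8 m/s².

Sum moments about the knife-edge support (at 1.79 m from the left end) (the support reaction has zero arm there).
Weight: 17.5 × 9.8 = 171.5 N down at 2.47 m → arm 0.68 m, τ = 171.5 × 0.68 = 116.6 N·m clockwise.
Potted plant: 5.25 × 9.8 = 51.45 N down at 3.01 m → arm 1.22 m, τ = 51.45 × 1.22 = 62.77 N·m clockwise.
Net moment of existing loads = 179.4 N·m clockwise.
The bag of cement weighs 35.3 × 9.8 = 345.9 N and must supply an equal counterclockwise moment, so its lever arm about the knife-edge support is 179.4 / 345.9 = 0.519 m.
That puts it at 1.79 − 0.519 = 1.27 m from the left end.

x ≈ 1.27 m from the left end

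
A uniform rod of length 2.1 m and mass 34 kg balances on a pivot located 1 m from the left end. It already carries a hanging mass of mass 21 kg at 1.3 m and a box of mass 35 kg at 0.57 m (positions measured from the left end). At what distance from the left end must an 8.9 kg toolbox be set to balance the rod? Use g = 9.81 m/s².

x ≈ 1.79 m from the left end

Choose the pivot (at 1 m from the left end) as the axis so the support reaction has zero arm there.
Beam weight: 34 × 9.81 = 333.5 N down at 1.05 m → arm 0.05 m, τ = 333.5 × 0.05 = 16.68 N·m clockwise.
Hanging mass: 21 × 9.81 = 206 N down at 1.3 m → arm 0.3 m, τ = 206 × 0.3 = 61.8 N·m clockwise.
Box: 35 × 9.81 = 343.4 N down at 0.57 m → arm 0.43 m, τ = 343.4 × 0.43 = 147.7 N·m counterclockwise.
Net moment of existing loads = 69.22 N·m counterclockwise.
The toolbox weighs 8.9 × 9.81 = 87.31 N and must supply an equal clockwise moment, so its lever arm about the pivot is 69.22 / 87.31 = 0.793 m.
That puts it at 1 + 0.793 = 1.79 m from the left end.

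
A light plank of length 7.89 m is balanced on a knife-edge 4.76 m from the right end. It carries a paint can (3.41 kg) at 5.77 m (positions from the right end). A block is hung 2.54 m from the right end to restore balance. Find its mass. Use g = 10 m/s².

m ≈ 1.55 kg

About the knife-edge (at 4.76 m from the right end):
Paint can: 3.41 × 10 = 34.1 N down at 5.77 m → arm 1.01 m, τ = 34.1 × 1.01 = 34.44 N·m counterclockwise.
Net moment of known loads = 34.44 N·m counterclockwise.
An unknown mass m at 2.54 m has arm 2.22 m; its moment is m·g·2.22 clockwise.
Setting net torque to zero: m × 10 × 2.22 = 34.44 → m = 34.44 / (10 × 2.22) = 1.55 kg.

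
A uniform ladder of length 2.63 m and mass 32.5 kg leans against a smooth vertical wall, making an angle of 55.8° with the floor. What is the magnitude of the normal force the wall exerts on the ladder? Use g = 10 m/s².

N_wall ≈ 110 N

Take moments about the foot of the ladder.
Ladder weight 32.5×10 = 325 N acts at 1.315 m along the ladder; its horizontal arm is 1.315·cos55.8° = 0.7391 m → τ = 240.2 N·m clockwise.
Wall normal N acts horizontally at the top; its moment arm is the height L sinθ = 2.63·sin55.8° = 2.175 m, counterclockwise.
Balancing moments: N × 2.175 = 240.2, giving N = 110 N.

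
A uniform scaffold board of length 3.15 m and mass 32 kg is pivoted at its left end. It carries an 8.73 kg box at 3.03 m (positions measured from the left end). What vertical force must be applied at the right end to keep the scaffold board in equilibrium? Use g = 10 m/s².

Choose the left end as the axis so the unknown pivot reaction has zero arm there.
Beam weight: 32 × 10 = 320 N down at 1.575 m → arm 1.575 m, τ = 320 × 1.575 = 504 N·m clockwise.
Box: 8.73 × 10 = 87.3 N down at 3.03 m → arm 3.03 m, τ = 87.3 × 3.03 = 264.5 N·m clockwise.
Net moment of the loads = 768.5 N·m clockwise.
The upward force F acts at the right end, arm 3.15 m, giving F × 3.15 counterclockwise.
Στ = 0 ⇒ F × 3.15 = 768.5 ⇒ F = 768.5 / 3.15 = 244 N.

F ≈ 244 N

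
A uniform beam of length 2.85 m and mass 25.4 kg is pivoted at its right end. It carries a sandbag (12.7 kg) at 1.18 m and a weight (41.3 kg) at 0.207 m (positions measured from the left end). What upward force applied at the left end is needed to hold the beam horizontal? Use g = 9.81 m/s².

Sum moments about the right end (the unknown pivot reaction has zero arm there).
Beam weight: 25.4 × 9.81 = 249.2 N down at 1.425 m → arm 1.425 m, τ = 249.2 × 1.425 = 355.1 N·m counterclockwise.
Sandbag: 12.7 × 9.81 = 124.6 N down at 1.18 m → arm 1.67 m, τ = 124.6 × 1.67 = 208.1 N·m counterclockwise.
Weight: 41.3 × 9.81 = 405.2 N down at 0.207 m → arm 2.643 m, τ = 405.2 × 2.643 = 1071 N·m counterclockwise.
Net moment of the loads = 1634 N·m counterclockwise.
The upward force F acts at the left end, arm 2.85 m, giving F × 2.85 clockwise.
Balancing moments: F × 2.85 = 1634, giving F = 1634 / 2.85 = 573 N.

F ≈ 573 N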